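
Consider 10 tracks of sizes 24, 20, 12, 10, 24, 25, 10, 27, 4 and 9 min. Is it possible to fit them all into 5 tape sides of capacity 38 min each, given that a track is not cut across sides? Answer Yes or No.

A valid assignment using 5 tape sides:
  side 1: 27 + 10 = 37
  side 2: 25 + 12 = 37
  side 3: 24 + 10 + 4 = 38
  side 4: 24 + 9 = 33
  side 5: 20 = 20
Every load is within 38 min, so 5 tape sides suffice.

Yes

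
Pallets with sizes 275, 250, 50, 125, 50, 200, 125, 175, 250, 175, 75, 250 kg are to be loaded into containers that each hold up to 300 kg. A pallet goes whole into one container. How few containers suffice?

7

Total = 275 + 250 + 250 + 250 + 200 + 175 + 175 + 125 + 125 + 75 + 50 + 50 = 2000 kg.
Lower bound: ⌈2000/300⌉ = 7 containers.
A packing using 7 containers:
  container 1: 275 = 275
  container 2: 250 + 50 = 300
  container 3: 250 + 50 = 300
  container 4: 250 = 250
  container 5: 200 + 75 = 275
  container 6: 175 + 125 = 300
  container 7: 175 + 125 = 300
This matches the lower bound, so 7 is optimal.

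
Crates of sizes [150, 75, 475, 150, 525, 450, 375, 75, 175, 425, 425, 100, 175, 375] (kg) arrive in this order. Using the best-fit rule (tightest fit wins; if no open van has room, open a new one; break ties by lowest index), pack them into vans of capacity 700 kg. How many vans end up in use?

7

  150 → van 1 (new)  [load 150/700]
  75 → van 1  [load 225/700]
  475 → van 1  [load 700/700]
  150 → van 2 (new)  [load 150/700]
  525 → van 2  [load 675/700]
  450 → van 3 (new)  [load 450/700]
  375 → van 4 (new)  [load 375/700]
  75 → van 3  [load 525/700]
  175 → van 3  [load 700/700]
  425 → van 5 (new)  [load 425/700]
  425 → van 6 (new)  [load 425/700]
  100 → van 5  [load 525/700]
  175 → van 5  [load 700/700]
  375 → van 7 (new)  [load 375/700]
7 vans opened.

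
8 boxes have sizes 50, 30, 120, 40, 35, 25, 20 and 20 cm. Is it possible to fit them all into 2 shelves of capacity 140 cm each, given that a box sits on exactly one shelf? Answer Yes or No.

No

Total = 340 cm; ⌈340/140⌉ = 3.
At least 3 shelves are required, but only 2 are allowed.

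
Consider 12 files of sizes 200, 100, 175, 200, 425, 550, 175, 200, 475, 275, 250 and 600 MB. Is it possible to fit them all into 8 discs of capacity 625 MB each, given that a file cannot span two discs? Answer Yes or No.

A valid assignment using 7 discs:
  disc 1: 600 = 600
  disc 2: 550 = 550
  disc 3: 475 + 100 = 575
  disc 4: 425 + 200 = 625
  disc 5: 275 + 250 = 525
  disc 6: 200 + 200 + 175 = 575
  disc 7: 175 = 175
That uses only 7 ≤ 8, so 8 discs are enough.

Yes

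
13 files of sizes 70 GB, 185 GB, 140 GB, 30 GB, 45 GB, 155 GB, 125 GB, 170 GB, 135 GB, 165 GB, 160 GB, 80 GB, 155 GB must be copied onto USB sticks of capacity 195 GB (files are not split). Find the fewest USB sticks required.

Total = 185 + 170 + 165 + 160 + 155 + 155 + 140 + 135 + 125 + 80 + 70 + 45 + 30 = 1615 GB.
Lower bound: ⌈1615/195⌉ = 9 USB sticks.
A packing using 10 USB sticks:
  USB stick 1: 185 = 185
  USB stick 2: 170 = 170
  USB stick 3: 165 + 30 = 195
  USB stick 4: 160 = 160
  USB stick 5: 155 = 155
  USB stick 6: 155 = 155
  USB stick 7: 140 + 45 = 185
  USB stick 8: 135 = 135
  USB stick 9: 125 + 70 = 195
  USB stick 10: 80 = 80
No arrangement into 9 USB sticks stays within capacity, so 10 is optimal.

10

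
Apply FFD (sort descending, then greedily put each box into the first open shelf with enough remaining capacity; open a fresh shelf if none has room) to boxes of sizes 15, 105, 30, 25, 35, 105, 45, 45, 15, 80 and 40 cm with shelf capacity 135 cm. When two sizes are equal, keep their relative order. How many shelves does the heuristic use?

5

Sorted descending: 105, 105, 80, 45, 45, 40, 35, 30, 25, 15, 15.
  105 → shelf 1 (new)  [load 105/135]
  105 → shelf 2 (new)  [load 105/135]
  80 → shelf 3 (new)  [load 80/135]
  45 → shelf 3  [load 125/135]
  45 → shelf 4 (new)  [load 45/135]
  40 → shelf 4  [load 85/135]
  35 → shelf 4  [load 120/135]
  30 → shelf 1  [load 135/135]
  25 → shelf 2  [load 130/135]
  15 → shelf 4  [load 135/135]
  15 → shelf 5 (new)  [load 15/135]
5 shelves opened.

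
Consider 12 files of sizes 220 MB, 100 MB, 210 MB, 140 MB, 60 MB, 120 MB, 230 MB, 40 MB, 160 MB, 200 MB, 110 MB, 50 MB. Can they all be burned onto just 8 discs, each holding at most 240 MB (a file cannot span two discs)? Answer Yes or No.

Yes

A valid assignment using 8 discs:
  disc 1: 230 = 230
  disc 2: 220 = 220
  disc 3: 210 = 210
  disc 4: 200 + 40 = 240
  disc 5: 160 + 60 = 220
  disc 6: 140 + 100 = 240
  disc 7: 120 + 110 = 230
  disc 8: 50 = 50
Every load is within 240 MB, so 8 discs suffice.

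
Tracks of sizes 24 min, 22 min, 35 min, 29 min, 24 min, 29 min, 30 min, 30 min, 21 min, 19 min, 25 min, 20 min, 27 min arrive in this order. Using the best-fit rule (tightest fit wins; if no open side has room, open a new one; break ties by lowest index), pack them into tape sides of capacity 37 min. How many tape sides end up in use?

  24 → side 1 (new)  [load 24/37]
  22 → side 2 (new)  [load 22/37]
  35 → side 3 (new)  [load 35/37]
  29 → side 4 (new)  [load 29/37]
  24 → side 5 (new)  [load 24/37]
  29 → side 6 (new)  [load 29/37]
  30 → side 7 (new)  [load 30/37]
  30 → side 8 (new)  [load 30/37]
  21 → side 9 (new)  [load 21/37]
  19 → side 10 (new)  [load 19/37]
  25 → side 11 (new)  [load 25/37]
  20 → side 12 (new)  [load 20/37]
  27 → side 13 (new)  [load 27/37]
13 tape sides opened.

13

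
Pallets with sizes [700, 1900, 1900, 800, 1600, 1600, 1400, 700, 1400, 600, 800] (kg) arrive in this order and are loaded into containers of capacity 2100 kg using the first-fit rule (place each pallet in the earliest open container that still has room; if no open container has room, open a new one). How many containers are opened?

  700 → container 1 (new)  [load 700/2100]
  1900 → container 2 (new)  [load 1900/2100]
  1900 → container 3 (new)  [load 1900/2100]
  800 → container 1  [load 1500/2100]
  1600 → container 4 (new)  [load 1600/2100]
  1600 → container 5 (new)  [load 1600/2100]
  1400 → container 6 (new)  [load 1400/2100]
  700 → container 6  [load 2100/2100]
  1400 → container 7 (new)  [load 1400/2100]
  600 → container 1  [load 2100/2100]
  800 → container 8 (new)  [load 800/2100]
8 containers opened.

8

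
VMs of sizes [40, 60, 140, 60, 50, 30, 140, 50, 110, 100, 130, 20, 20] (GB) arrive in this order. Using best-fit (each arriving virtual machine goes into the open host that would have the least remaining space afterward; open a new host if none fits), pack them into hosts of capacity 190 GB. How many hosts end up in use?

6

  40 → host 1 (new)  [load 40/190]
  60 → host 1  [load 100/190]
  140 → host 2 (new)  [load 140/190]
  60 → host 1  [load 160/190]
  50 → host 2  [load 190/190]
  30 → host 1  [load 190/190]
  140 → host 3 (new)  [load 140/190]
  50 → host 3  [load 190/190]
  110 → host 4 (new)  [load 110/190]
  100 → host 5 (new)  [load 100/190]
  130 → host 6 (new)  [load 130/190]
  20 → host 6  [load 150/190]
  20 → host 6  [load 170/190]
6 hosts opened.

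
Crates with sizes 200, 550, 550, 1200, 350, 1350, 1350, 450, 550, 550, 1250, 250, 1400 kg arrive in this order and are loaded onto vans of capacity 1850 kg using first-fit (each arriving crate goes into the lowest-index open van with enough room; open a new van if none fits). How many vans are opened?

  200 → van 1 (new)  [load 200/1850]
  550 → van 1  [load 750/1850]
  550 → van 1  [load 1300/1850]
  1200 → van 2 (new)  [load 1200/1850]
  350 → van 1  [load 1650/1850]
  1350 → van 3 (new)  [load 1350/1850]
  1350 → van 4 (new)  [load 1350/1850]
  450 → van 2  [load 1650/1850]
  550 → van 5 (new)  [load 550/1850]
  550 → van 5  [load 1100/1850]
  1250 → van 6 (new)  [load 1250/1850]
  250 → van 3  [load 1600/1850]
  1400 → van 7 (new)  [load 1400/1850]
7 vans opened.

7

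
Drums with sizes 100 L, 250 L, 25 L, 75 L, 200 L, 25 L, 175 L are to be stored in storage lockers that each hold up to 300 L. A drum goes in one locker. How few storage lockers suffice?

3

Total = 250 + 200 + 175 + 100 + 75 + 25 + 25 = 850 L.
Lower bound: ⌈850/300⌉ = 3 storage lockers.
A packing using 3 storage lockers:
  locker 1: 250 + 25 + 25 = 300
  locker 2: 200 + 100 = 300
  locker 3: 175 + 75 = 250
This matches the lower bound, so 3 is optimal.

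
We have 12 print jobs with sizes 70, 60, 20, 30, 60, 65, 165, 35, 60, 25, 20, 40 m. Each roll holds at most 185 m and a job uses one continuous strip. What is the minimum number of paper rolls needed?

Total = 165 + 70 + 65 + 60 + 60 + 60 + 40 + 35 + 30 + 25 + 20 + 20 = 650 m.
Lower bound: ⌈650/185⌉ = 4 paper rolls.
A packing using 4 paper rolls:
  roll 1: 165 + 20 = 185
  roll 2: 70 + 65 + 40 = 175
  roll 3: 60 + 60 + 60 = 180
  roll 4: 35 + 30 + 25 + 20 = 110
This matches the lower bound, so 4 is optimal.

4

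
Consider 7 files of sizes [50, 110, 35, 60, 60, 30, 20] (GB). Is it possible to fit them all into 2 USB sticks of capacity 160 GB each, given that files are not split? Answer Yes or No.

Total = 365 GB; ⌈365/160⌉ = 3.
At least 3 USB sticks are required, but only 2 are allowed.

No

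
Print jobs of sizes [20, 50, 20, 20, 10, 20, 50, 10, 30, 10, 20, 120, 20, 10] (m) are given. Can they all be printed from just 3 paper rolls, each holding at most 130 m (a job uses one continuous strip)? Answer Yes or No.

Total = 410 m; ⌈410/130⌉ = 4.
At least 4 paper rolls are required, but only 3 are allowed.

No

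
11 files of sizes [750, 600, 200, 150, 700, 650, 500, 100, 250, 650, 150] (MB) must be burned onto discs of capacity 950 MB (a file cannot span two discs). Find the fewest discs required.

Total = 750 + 700 + 650 + 650 + 600 + 500 + 250 + 200 + 150 + 150 + 100 = 4700 MB.
Lower bound: ⌈4700/950⌉ = 5 discs.
Also, 6 files each exceed 475 MB, and no two of those can share a disc, so at least 6 discs are needed.
A packing using 6 discs:
  disc 1: 750 + 200 = 950
  disc 2: 700 + 250 = 950
  disc 3: 650 + 150 + 150 = 950
  disc 4: 650 + 100 = 750
  disc 5: 600 = 600
  disc 6: 500 = 500
This matches the lower bound, so 6 is optimal.

6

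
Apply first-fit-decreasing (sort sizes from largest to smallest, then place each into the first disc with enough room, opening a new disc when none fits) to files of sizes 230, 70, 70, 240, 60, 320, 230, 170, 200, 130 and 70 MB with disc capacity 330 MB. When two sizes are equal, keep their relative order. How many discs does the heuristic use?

Sorted descending: 320, 240, 230, 230, 200, 170, 130, 70, 70, 70, 60.
  320 → disc 1 (new)  [load 320/330]
  240 → disc 2 (new)  [load 240/330]
  230 → disc 3 (new)  [load 230/330]
  230 → disc 4 (new)  [load 230/330]
  200 → disc 5 (new)  [load 200/330]
  170 → disc 6 (new)  [load 170/330]
  130 → disc 5  [load 330/330]
  70 → disc 2  [load 310/330]
  70 → disc 3  [load 300/330]
  70 → disc 4  [load 300/330]
  60 → disc 6  [load 230/330]
6 discs opened.

6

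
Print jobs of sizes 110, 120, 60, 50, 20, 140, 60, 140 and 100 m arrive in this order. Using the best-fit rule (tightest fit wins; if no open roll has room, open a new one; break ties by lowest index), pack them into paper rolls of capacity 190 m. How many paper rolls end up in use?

5

  110 → roll 1 (new)  [load 110/190]
  120 → roll 2 (new)  [load 120/190]
  60 → roll 2  [load 180/190]
  50 → roll 1  [load 160/190]
  20 → roll 1  [load 180/190]
  140 → roll 3 (new)  [load 140/190]
  60 → roll 4 (new)  [load 60/190]
  140 → roll 5 (new)  [load 140/190]
  100 → roll 4  [load 160/190]
5 paper rolls opened.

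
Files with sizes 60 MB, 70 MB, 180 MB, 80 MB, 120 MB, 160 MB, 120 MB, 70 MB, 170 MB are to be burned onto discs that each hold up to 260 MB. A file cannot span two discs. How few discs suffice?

5

Total = 180 + 170 + 160 + 120 + 120 + 80 + 70 + 70 + 60 = 1030 MB.
Lower bound: ⌈1030/260⌉ = 4 discs.
A packing using 5 discs:
  disc 1: 180 + 80 = 260
  disc 2: 170 + 70 = 240
  disc 3: 160 + 70 = 230
  disc 4: 120 + 120 = 240
  disc 5: 60 = 60
No arrangement into 4 discs stays within capacity, so 5 is optimal.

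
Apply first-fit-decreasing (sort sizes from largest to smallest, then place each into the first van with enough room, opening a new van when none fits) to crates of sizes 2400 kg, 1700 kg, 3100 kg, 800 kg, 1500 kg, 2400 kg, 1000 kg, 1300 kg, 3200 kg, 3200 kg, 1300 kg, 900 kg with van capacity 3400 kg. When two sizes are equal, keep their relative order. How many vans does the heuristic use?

Sorted descending: 3200, 3200, 3100, 2400, 2400, 1700, 1500, 1300, 1300, 1000, 900, 800.
  3200 → van 1 (new)  [load 3200/3400]
  3200 → van 2 (new)  [load 3200/3400]
  3100 → van 3 (new)  [load 3100/3400]
  2400 → van 4 (new)  [load 2400/3400]
  2400 → van 5 (new)  [load 2400/3400]
  1700 → van 6 (new)  [load 1700/3400]
  1500 → van 6  [load 3200/3400]
  1300 → van 7 (new)  [load 1300/3400]
  1300 → van 7  [load 2600/3400]
  1000 → van 4  [load 3400/3400]
  900 → van 5  [load 3300/3400]
  800 → van 7  [load 3400/3400]
7 vans opened.

7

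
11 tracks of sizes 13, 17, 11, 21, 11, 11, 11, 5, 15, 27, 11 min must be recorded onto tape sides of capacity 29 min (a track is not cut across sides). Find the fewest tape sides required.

Total = 27 + 21 + 17 + 15 + 13 + 11 + 11 + 11 + 11 + 11 + 5 = 153 min.
Lower bound: ⌈153/29⌉ = 6 tape sides.
A packing using 6 tape sides:
  side 1: 27 = 27
  side 2: 21 + 5 = 26
  side 3: 17 + 11 = 28
  side 4: 15 + 13 = 28
  side 5: 11 + 11 = 22
  side 6: 11 + 11 = 22
This matches the lower bound, so 6 is optimal.

6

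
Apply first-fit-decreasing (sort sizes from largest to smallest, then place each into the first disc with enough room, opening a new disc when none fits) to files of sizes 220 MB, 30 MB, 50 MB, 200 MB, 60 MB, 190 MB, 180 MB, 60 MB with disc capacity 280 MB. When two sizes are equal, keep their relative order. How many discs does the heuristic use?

Sorted descending: 220, 200, 190, 180, 60, 60, 50, 30.
  220 → disc 1 (new)  [load 220/280]
  200 → disc 2 (new)  [load 200/280]
  190 → disc 3 (new)  [load 190/280]
  180 → disc 4 (new)  [load 180/280]
  60 → disc 1  [load 280/280]
  60 → disc 2  [load 260/280]
  50 → disc 3  [load 240/280]
  30 → disc 3  [load 270/280]
4 discs opened.

4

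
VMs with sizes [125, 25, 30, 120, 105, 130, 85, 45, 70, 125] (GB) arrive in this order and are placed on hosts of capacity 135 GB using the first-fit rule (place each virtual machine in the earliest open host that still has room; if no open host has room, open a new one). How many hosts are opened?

8

  125 → host 1 (new)  [load 125/135]
  25 → host 2 (new)  [load 25/135]
  30 → host 2  [load 55/135]
  120 → host 3 (new)  [load 120/135]
  105 → host 4 (new)  [load 105/135]
  130 → host 5 (new)  [load 130/135]
  85 → host 6 (new)  [load 85/135]
  45 → host 2  [load 100/135]
  70 → host 7 (new)  [load 70/135]
  125 → host 8 (new)  [load 125/135]
8 hosts opened.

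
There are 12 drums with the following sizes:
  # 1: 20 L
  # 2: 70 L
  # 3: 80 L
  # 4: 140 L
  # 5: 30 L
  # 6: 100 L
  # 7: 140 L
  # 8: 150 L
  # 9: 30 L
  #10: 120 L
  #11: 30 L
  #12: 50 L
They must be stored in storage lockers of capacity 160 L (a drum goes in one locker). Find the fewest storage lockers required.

7

Total = 150 + 140 + 140 + 120 + 100 + 80 + 70 + 50 + 30 + 30 + 30 + 20 = 960 L.
Lower bound: ⌈960/160⌉ = 6 storage lockers.
A packing using 7 storage lockers:
  locker 1: 150 = 150
  locker 2: 140 + 20 = 160
  locker 3: 140 = 140
  locker 4: 120 + 30 = 150
  locker 5: 100 + 50 = 150
  locker 6: 80 + 70 = 150
  locker 7: 30 + 30 = 60
No arrangement into 6 storage lockers stays within capacity, so 7 is optimal.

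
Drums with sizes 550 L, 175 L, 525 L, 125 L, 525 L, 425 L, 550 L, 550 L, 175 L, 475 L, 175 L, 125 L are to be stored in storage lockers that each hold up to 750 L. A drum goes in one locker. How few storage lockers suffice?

Total = 550 + 550 + 550 + 525 + 525 + 475 + 425 + 175 + 175 + 175 + 125 + 125 = 4375 L.
Lower bound: ⌈4375/750⌉ = 6 storage lockers.
Also, 7 drums each exceed 375 L, and no two of those can share a locker, so at least 7 storage lockers are needed.
A packing using 7 storage lockers:
  locker 1: 550 + 175 = 725
  locker 2: 550 + 175 = 725
  locker 3: 550 + 175 = 725
  locker 4: 525 + 125 = 650
  locker 5: 525 + 125 = 650
  locker 6: 475 = 475
  locker 7: 425 = 425
This matches the lower bound, so 7 is optimal.

7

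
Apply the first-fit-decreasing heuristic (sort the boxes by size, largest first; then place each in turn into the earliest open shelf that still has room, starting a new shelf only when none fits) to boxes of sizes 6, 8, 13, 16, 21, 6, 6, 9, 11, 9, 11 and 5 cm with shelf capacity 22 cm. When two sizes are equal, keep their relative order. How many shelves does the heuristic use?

6

Sorted descending: 21, 16, 13, 11, 11, 9, 9, 8, 6, 6, 6, 5.
  21 → shelf 1 (new)  [load 21/22]
  16 → shelf 2 (new)  [load 16/22]
  13 → shelf 3 (new)  [load 13/22]
  11 → shelf 4 (new)  [load 11/22]
  11 → shelf 4  [load 22/22]
  9 → shelf 3  [load 22/22]
  9 → shelf 5 (new)  [load 9/22]
  8 → shelf 5  [load 17/22]
  6 → shelf 2  [load 22/22]
  6 → shelf 6 (new)  [load 6/22]
  6 → shelf 6  [load 12/22]
  5 → shelf 5  [load 22/22]
6 shelves opened.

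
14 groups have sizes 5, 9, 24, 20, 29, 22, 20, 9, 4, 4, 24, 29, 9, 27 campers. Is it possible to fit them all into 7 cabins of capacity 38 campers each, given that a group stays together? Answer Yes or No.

No

Total = 235 campers; ⌈235/38⌉ = 7.
8 groups each exceed half the capacity and cannot share a cabin, forcing at least 8 cabins.
At least 8 cabins are required, but only 7 are allowed.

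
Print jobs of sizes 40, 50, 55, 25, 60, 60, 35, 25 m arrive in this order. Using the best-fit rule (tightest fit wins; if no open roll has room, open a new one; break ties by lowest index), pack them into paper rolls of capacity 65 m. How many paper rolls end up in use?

  40 → roll 1 (new)  [load 40/65]
  50 → roll 2 (new)  [load 50/65]
  55 → roll 3 (new)  [load 55/65]
  25 → roll 1  [load 65/65]
  60 → roll 4 (new)  [load 60/65]
  60 → roll 5 (new)  [load 60/65]
  35 → roll 6 (new)  [load 35/65]
  25 → roll 6  [load 60/65]
6 paper rolls opened.

6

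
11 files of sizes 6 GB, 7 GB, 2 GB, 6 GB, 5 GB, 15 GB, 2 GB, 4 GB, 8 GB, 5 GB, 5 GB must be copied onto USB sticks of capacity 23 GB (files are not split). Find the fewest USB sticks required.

3

Total = 15 + 8 + 7 + 6 + 6 + 5 + 5 + 5 + 4 + 2 + 2 = 65 GB.
Lower bound: ⌈65/23⌉ = 3 USB sticks.
A packing using 3 USB sticks:
  USB stick 1: 15 + 8 = 23
  USB stick 2: 7 + 6 + 6 + 4 = 23
  USB stick 3: 5 + 5 + 5 + 2 + 2 = 19
This matches the lower bound, so 3 is optimal.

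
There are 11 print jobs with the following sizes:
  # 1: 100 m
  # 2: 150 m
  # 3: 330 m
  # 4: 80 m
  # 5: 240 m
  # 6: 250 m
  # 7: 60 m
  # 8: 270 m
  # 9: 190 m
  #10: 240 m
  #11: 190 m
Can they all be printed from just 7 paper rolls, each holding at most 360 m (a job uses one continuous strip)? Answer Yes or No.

Yes

A valid assignment using 7 paper rolls:
  roll 1: 330 = 330
  roll 2: 270 + 80 = 350
  roll 3: 250 + 100 = 350
  roll 4: 240 + 60 = 300
  roll 5: 240 = 240
  roll 6: 190 + 150 = 340
  roll 7: 190 = 190
Every load is within 360 m, so 7 paper rolls suffice.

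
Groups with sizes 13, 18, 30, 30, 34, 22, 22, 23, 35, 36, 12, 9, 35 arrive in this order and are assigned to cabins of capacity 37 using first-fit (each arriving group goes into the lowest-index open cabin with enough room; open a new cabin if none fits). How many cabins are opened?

  13 → cabin 1 (new)  [load 13/37]
  18 → cabin 1  [load 31/37]
  30 → cabin 2 (new)  [load 30/37]
  30 → cabin 3 (new)  [load 30/37]
  34 → cabin 4 (new)  [load 34/37]
  22 → cabin 5 (new)  [load 22/37]
  22 → cabin 6 (new)  [load 22/37]
  23 → cabin 7 (new)  [load 23/37]
  35 → cabin 8 (new)  [load 35/37]
  36 → cabin 9 (new)  [load 36/37]
  12 → cabin 5  [load 34/37]
  9 → cabin 6  [load 31/37]
  35 → cabin 10 (new)  [load 35/37]
10 cabins opened.

10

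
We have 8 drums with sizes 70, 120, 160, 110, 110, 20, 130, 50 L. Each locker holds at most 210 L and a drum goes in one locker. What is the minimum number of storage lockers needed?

5

Total = 160 + 130 + 120 + 110 + 110 + 70 + 50 + 20 = 770 L.
Lower bound: ⌈770/210⌉ = 4 storage lockers.
Also, 5 drums each exceed 105 L, and no two of those can share a locker, so at least 5 storage lockers are needed.
A packing using 5 storage lockers:
  locker 1: 160 + 50 = 210
  locker 2: 130 + 70 = 200
  locker 3: 120 + 20 = 140
  locker 4: 110 = 110
  locker 5: 110 = 110
This matches the lower bound, so 5 is optimal.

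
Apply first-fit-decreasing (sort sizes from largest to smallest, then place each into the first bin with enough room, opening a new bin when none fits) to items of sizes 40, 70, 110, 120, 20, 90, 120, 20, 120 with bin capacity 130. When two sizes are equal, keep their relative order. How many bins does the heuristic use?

6

Sorted descending: 120, 120, 120, 110, 90, 70, 40, 20, 20.
  120 → bin 1 (new)  [load 120/130]
  120 → bin 2 (new)  [load 120/130]
  120 → bin 3 (new)  [load 120/130]
  110 → bin 4 (new)  [load 110/130]
  90 → bin 5 (new)  [load 90/130]
  70 → bin 6 (new)  [load 70/130]
  40 → bin 5  [load 130/130]
  20 → bin 4  [load 130/130]
  20 → bin 6  [load 90/130]
6 bins opened.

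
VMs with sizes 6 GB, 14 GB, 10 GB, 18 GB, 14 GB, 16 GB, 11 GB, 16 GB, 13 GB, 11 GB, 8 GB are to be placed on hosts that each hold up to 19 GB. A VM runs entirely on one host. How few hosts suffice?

9

Total = 18 + 16 + 16 + 14 + 14 + 13 + 11 + 11 + 10 + 8 + 6 = 137 GB.
Lower bound: ⌈137/19⌉ = 8 hosts.
Also, 9 VMs each exceed 19/2 GB, and no two of those can share a host, so at least 9 hosts are needed.
A packing using 9 hosts:
  host 1: 18 = 18
  host 2: 16 = 16
  host 3: 16 = 16
  host 4: 14 = 14
  host 5: 14 = 14
  host 6: 13 + 6 = 19
  host 7: 11 + 8 = 19
  host 8: 11 = 11
  host 9: 10 = 10
This matches the lower bound, so 9 is optimal.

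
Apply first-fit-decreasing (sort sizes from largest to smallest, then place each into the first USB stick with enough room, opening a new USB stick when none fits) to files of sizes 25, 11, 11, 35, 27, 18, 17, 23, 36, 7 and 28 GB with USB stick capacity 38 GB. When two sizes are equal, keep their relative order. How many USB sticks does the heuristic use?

Sorted descending: 36, 35, 28, 27, 25, 23, 18, 17, 11, 11, 7.
  36 → USB stick 1 (new)  [load 36/38]
  35 → USB stick 2 (new)  [load 35/38]
  28 → USB stick 3 (new)  [load 28/38]
  27 → USB stick 4 (new)  [load 27/38]
  25 → USB stick 5 (new)  [load 25/38]
  23 → USB stick 6 (new)  [load 23/38]
  18 → USB stick 7 (new)  [load 18/38]
  17 → USB stick 7  [load 35/38]
  11 → USB stick 4  [load 38/38]
  11 → USB stick 5  [load 36/38]
  7 → USB stick 3  [load 35/38]
7 USB sticks opened.

7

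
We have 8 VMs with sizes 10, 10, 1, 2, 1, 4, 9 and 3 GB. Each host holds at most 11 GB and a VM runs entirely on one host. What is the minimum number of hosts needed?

4

Total = 10 + 10 + 9 + 4 + 3 + 2 + 1 + 1 = 40 GB.
Lower bound: ⌈40/11⌉ = 4 hosts.
A packing using 4 hosts:
  host 1: 10 + 1 = 11
  host 2: 10 + 1 = 11
  host 3: 9 + 2 = 11
  host 4: 4 + 3 = 7
This matches the lower bound, so 4 is optimal.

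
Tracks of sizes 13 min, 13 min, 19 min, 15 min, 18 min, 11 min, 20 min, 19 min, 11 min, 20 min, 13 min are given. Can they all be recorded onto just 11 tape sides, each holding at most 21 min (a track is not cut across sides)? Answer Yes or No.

Yes

A valid assignment using 11 tape sides:
  side 1: 20 = 20
  side 2: 20 = 20
  side 3: 19 = 19
  side 4: 19 = 19
  side 5: 18 = 18
  side 6: 15 = 15
  side 7: 13 = 13
  side 8: 13 = 13
  side 9: 13 = 13
  side 10: 11 = 11
  side 11: 11 = 11
Every load is within 21 min, so 11 tape sides suffice.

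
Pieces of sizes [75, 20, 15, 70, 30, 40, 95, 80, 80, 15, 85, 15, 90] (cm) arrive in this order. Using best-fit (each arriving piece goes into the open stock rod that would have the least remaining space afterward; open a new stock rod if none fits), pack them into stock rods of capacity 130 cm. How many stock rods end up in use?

  75 → stock rod 1 (new)  [load 75/130]
  20 → stock rod 1  [load 95/130]
  15 → stock rod 1  [load 110/130]
  70 → stock rod 2 (new)  [load 70/130]
  30 → stock rod 2  [load 100/130]
  40 → stock rod 3 (new)  [load 40/130]
  95 → stock rod 4 (new)  [load 95/130]
  80 → stock rod 3  [load 120/130]
  80 → stock rod 5 (new)  [load 80/130]
  15 → stock rod 1  [load 125/130]
  85 → stock rod 6 (new)  [load 85/130]
  15 → stock rod 2  [load 115/130]
  90 → stock rod 7 (new)  [load 90/130]
7 stock rods opened.

7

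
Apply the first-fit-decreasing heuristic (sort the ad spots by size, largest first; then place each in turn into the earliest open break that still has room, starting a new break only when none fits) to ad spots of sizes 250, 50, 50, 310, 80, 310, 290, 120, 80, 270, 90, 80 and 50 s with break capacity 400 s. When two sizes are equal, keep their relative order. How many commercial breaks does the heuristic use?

Sorted descending: 310, 310, 290, 270, 250, 120, 90, 80, 80, 80, 50, 50, 50.
  310 → break 1 (new)  [load 310/400]
  310 → break 2 (new)  [load 310/400]
  290 → break 3 (new)  [load 290/400]
  270 → break 4 (new)  [load 270/400]
  250 → break 5 (new)  [load 250/400]
  120 → break 4  [load 390/400]
  90 → break 1  [load 400/400]
  80 → break 2  [load 390/400]
  80 → break 3  [load 370/400]
  80 → break 5  [load 330/400]
  50 → break 5  [load 380/400]
  50 → break 6 (new)  [load 50/400]
  50 → break 6  [load 100/400]
6 commercial breaks opened.

6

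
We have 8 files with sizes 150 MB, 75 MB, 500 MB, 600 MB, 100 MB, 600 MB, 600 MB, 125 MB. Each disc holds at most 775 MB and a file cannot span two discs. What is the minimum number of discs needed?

4

Total = 600 + 600 + 600 + 500 + 150 + 125 + 100 + 75 = 2750 MB.
Lower bound: ⌈2750/775⌉ = 4 discs.
A packing using 4 discs:
  disc 1: 600 + 150 = 750
  disc 2: 600 + 125 = 725
  disc 3: 600 + 100 + 75 = 775
  disc 4: 500 = 500
This matches the lower bound, so 4 is optimal.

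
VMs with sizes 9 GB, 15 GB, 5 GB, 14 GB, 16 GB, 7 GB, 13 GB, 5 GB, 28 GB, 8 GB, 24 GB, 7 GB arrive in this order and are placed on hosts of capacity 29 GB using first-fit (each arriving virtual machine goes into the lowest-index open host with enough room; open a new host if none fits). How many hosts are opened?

  9 → host 1 (new)  [load 9/29]
  15 → host 1  [load 24/29]
  5 → host 1  [load 29/29]
  14 → host 2 (new)  [load 14/29]
  16 → host 3 (new)  [load 16/29]
  7 → host 2  [load 21/29]
  13 → host 3  [load 29/29]
  5 → host 2  [load 26/29]
  28 → host 4 (new)  [load 28/29]
  8 → host 5 (new)  [load 8/29]
  24 → host 6 (new)  [load 24/29]
  7 → host 5  [load 15/29]
6 hosts opened.

6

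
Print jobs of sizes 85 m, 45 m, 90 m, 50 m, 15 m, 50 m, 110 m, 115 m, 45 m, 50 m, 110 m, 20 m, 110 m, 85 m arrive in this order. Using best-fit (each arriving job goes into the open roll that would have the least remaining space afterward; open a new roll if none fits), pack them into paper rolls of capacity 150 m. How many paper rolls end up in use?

  85 → roll 1 (new)  [load 85/150]
  45 → roll 1  [load 130/150]
  90 → roll 2 (new)  [load 90/150]
  50 → roll 2  [load 140/150]
  15 → roll 1  [load 145/150]
  50 → roll 3 (new)  [load 50/150]
  110 → roll 4 (new)  [load 110/150]
  115 → roll 5 (new)  [load 115/150]
  45 → roll 3  [load 95/150]
  50 → roll 3  [load 145/150]
  110 → roll 6 (new)  [load 110/150]
  20 → roll 5  [load 135/150]
  110 → roll 7 (new)  [load 110/150]
  85 → roll 8 (new)  [load 85/150]
8 paper rolls opened.

8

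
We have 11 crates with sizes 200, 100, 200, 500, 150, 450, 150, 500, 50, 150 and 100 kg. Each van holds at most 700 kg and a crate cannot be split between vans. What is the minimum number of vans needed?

Total = 500 + 500 + 450 + 200 + 200 + 150 + 150 + 150 + 100 + 100 + 50 = 2550 kg.
Lower bound: ⌈2550/700⌉ = 4 vans.
A packing using 4 vans:
  van 1: 500 + 200 = 700
  van 2: 500 + 200 = 700
  van 3: 450 + 150 + 100 = 700
  van 4: 150 + 150 + 100 + 50 = 450
This matches the lower bound, so 4 is optimal.

4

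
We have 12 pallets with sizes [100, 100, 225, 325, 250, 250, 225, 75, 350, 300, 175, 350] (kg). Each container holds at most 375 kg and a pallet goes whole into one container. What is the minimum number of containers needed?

Total = 350 + 350 + 325 + 300 + 250 + 250 + 225 + 225 + 175 + 100 + 100 + 75 = 2725 kg.
Lower bound: ⌈2725/375⌉ = 8 containers.
A packing using 9 containers:
  container 1: 350 = 350
  container 2: 350 = 350
  container 3: 325 = 325
  container 4: 300 + 75 = 375
  container 5: 250 + 100 = 350
  container 6: 250 + 100 = 350
  container 7: 225 = 225
  container 8: 225 = 225
  container 9: 175 = 175
No arrangement into 8 containers stays within capacity, so 9 is optimal.

9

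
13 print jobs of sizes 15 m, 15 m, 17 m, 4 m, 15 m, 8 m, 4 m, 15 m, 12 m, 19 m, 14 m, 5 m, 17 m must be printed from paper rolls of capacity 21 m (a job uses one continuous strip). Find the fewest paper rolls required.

9

Total = 19 + 17 + 17 + 15 + 15 + 15 + 15 + 14 + 12 + 8 + 5 + 4 + 4 = 160 m.
Lower bound: ⌈160/21⌉ = 8 paper rolls.
Also, 9 print jobs each exceed 21/2 m, and no two of those can share a roll, so at least 9 paper rolls are needed.
A packing using 9 paper rolls:
  roll 1: 19 = 19
  roll 2: 17 + 4 = 21
  roll 3: 17 + 4 = 21
  roll 4: 15 + 5 = 20
  roll 5: 15 = 15
  roll 6: 15 = 15
  roll 7: 15 = 15
  roll 8: 14 = 14
  roll 9: 12 + 8 = 20
This matches the lower bound, so 9 is optimal.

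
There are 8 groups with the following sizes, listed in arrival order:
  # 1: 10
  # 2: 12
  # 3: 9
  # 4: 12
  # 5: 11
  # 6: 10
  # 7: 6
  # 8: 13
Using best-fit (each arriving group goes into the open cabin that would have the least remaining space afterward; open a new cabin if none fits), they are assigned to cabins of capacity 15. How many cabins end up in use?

  10 → cabin 1 (new)  [load 10/15]
  12 → cabin 2 (new)  [load 12/15]
  9 → cabin 3 (new)  [load 9/15]
  12 → cabin 4 (new)  [load 12/15]
  11 → cabin 5 (new)  [load 11/15]
  10 → cabin 6 (new)  [load 10/15]
  6 → cabin 3  [load 15/15]
  13 → cabin 7 (new)  [load 13/15]
7 cabins opened.

7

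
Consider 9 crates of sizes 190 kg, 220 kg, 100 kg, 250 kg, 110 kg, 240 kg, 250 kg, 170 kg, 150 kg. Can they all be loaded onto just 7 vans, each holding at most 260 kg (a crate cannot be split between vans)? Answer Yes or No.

No

Total = 1680 kg; ⌈1680/260⌉ = 7.
The bound of 7 does not rule out 7, but exhaustive search shows no assignment into 7 vans of capacity 260 kg exists — the minimum is 8.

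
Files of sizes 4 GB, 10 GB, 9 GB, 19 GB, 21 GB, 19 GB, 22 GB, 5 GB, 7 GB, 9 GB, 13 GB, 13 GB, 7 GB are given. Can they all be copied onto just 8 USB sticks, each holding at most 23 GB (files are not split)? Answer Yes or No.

Yes

A valid assignment using 8 USB sticks:
  USB stick 1: 22 = 22
  USB stick 2: 21 = 21
  USB stick 3: 19 + 4 = 23
  USB stick 4: 19 = 19
  USB stick 5: 13 + 10 = 23
  USB stick 6: 13 + 9 = 22
  USB stick 7: 9 + 7 + 7 = 23
  USB stick 8: 5 = 5
Every load is within 23 GB, so 8 USB sticks suffice.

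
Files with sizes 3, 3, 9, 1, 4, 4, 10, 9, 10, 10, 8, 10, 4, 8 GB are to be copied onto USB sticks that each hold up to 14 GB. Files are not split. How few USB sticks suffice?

Total = 10 + 10 + 10 + 10 + 9 + 9 + 8 + 8 + 4 + 4 + 4 + 3 + 3 + 1 = 93 GB.
Lower bound: ⌈93/14⌉ = 7 USB sticks.
Also, 8 files each exceed 7 GB, and no two of those can share a USB stick, so at least 8 USB sticks are needed.
A packing using 8 USB sticks:
  USB stick 1: 10 + 4 = 14
  USB stick 2: 10 + 4 = 14
  USB stick 3: 10 + 4 = 14
  USB stick 4: 10 + 3 + 1 = 14
  USB stick 5: 9 + 3 = 12
  USB stick 6: 9 = 9
  USB stick 7: 8 = 8
  USB stick 8: 8 = 8
This matches the lower bound, so 8 is optimal.

8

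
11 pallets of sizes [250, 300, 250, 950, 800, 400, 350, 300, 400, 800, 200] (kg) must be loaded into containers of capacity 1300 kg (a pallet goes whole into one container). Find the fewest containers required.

4

Total = 950 + 800 + 800 + 400 + 400 + 350 + 300 + 300 + 250 + 250 + 200 = 5000 kg.
Lower bound: ⌈5000/1300⌉ = 4 containers.
A packing using 4 containers:
  container 1: 950 + 350 = 1300
  container 2: 800 + 400 = 1200
  container 3: 800 + 400 = 1200
  container 4: 300 + 300 + 250 + 250 + 200 = 1300
This matches the lower bound, so 4 is optimal.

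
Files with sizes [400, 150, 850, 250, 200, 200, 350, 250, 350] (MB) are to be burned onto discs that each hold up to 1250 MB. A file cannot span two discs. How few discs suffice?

3

Total = 850 + 400 + 350 + 350 + 250 + 250 + 200 + 200 + 150 = 3000 MB.
Lower bound: ⌈3000/1250⌉ = 3 discs.
A packing using 3 discs:
  disc 1: 850 + 400 = 1250
  disc 2: 350 + 350 + 250 + 250 = 1200
  disc 3: 200 + 200 + 150 = 550
This matches the lower bound, so 3 is optimal.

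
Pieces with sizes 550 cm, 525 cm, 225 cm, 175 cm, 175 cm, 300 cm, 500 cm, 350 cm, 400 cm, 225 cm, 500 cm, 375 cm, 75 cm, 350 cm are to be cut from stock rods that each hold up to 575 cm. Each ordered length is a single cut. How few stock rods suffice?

Total = 550 + 525 + 500 + 500 + 400 + 375 + 350 + 350 + 300 + 225 + 225 + 175 + 175 + 75 = 4725 cm.
Lower bound: ⌈4725/575⌉ = 9 stock rods.
A packing using 9 stock rods:
  stock rod 1: 550 = 550
  stock rod 2: 525 = 525
  stock rod 3: 500 + 75 = 575
  stock rod 4: 500 = 500
  stock rod 5: 400 + 175 = 575
  stock rod 6: 375 + 175 = 550
  stock rod 7: 350 + 225 = 575
  stock rod 8: 350 + 225 = 575
  stock rod 9: 300 = 300
This matches the lower bound, so 9 is optimal.

9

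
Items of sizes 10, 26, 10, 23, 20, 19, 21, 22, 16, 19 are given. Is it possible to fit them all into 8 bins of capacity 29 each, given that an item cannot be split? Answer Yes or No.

Yes

A valid assignment using 8 bins:
  bin 1: 26 = 26
  bin 2: 23 = 23
  bin 3: 22 = 22
  bin 4: 21 = 21
  bin 5: 20 = 20
  bin 6: 19 + 10 = 29
  bin 7: 19 + 10 = 29
  bin 8: 16 = 16
Every load is within 29, so 8 bins suffice.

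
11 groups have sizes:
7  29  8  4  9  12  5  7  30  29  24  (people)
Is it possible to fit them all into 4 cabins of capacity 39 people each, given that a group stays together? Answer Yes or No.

No

Total = 164 people; ⌈164/39⌉ = 5.
At least 5 cabins are required, but only 4 are allowed.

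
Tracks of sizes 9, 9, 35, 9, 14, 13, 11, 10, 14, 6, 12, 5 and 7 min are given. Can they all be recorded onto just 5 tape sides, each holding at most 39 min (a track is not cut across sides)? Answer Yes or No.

A valid assignment using 5 tape sides:
  side 1: 35 = 35
  side 2: 14 + 14 + 11 = 39
  side 3: 13 + 12 + 10 = 35
  side 4: 9 + 9 + 9 + 7 + 5 = 39
  side 5: 6 = 6
Every load is within 39 min, so 5 tape sides suffice.

Yes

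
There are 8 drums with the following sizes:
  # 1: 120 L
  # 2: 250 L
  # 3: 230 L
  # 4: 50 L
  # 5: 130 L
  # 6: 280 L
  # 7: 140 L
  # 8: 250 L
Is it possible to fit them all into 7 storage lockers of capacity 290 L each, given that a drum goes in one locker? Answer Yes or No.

A valid assignment using 6 storage lockers:
  locker 1: 280 = 280
  locker 2: 250 = 250
  locker 3: 250 = 250
  locker 4: 230 + 50 = 280
  locker 5: 140 + 130 = 270
  locker 6: 120 = 120
That uses only 6 ≤ 7, so 7 storage lockers are enough.

Yes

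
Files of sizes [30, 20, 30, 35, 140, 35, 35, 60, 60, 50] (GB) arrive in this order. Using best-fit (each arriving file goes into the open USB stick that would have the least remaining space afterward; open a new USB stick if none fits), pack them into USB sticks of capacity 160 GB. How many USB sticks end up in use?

4

  30 → USB stick 1 (new)  [load 30/160]
  20 → USB stick 1  [load 50/160]
  30 → USB stick 1  [load 80/160]
  35 → USB stick 1  [load 115/160]
  140 → USB stick 2 (new)  [load 140/160]
  35 → USB stick 1  [load 150/160]
  35 → USB stick 3 (new)  [load 35/160]
  60 → USB stick 3  [load 95/160]
  60 → USB stick 3  [load 155/160]
  50 → USB stick 4 (new)  [load 50/160]
4 USB sticks opened.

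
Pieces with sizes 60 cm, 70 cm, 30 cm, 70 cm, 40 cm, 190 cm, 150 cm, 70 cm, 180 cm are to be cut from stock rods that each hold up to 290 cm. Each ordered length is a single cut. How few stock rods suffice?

3

Total = 190 + 180 + 150 + 70 + 70 + 70 + 60 + 40 + 30 = 860 cm.
Lower bound: ⌈860/290⌉ = 3 stock rods.
A packing using 3 stock rods:
  stock rod 1: 190 + 70 + 30 = 290
  stock rod 2: 180 + 70 + 40 = 290
  stock rod 3: 150 + 70 + 60 = 280
This matches the lower bound, so 3 is optimal.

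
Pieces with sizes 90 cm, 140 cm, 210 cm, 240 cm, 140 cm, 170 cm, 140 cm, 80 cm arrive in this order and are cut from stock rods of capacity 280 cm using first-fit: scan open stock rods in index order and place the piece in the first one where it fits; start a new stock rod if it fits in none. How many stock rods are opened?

5

  90 → stock rod 1 (new)  [load 90/280]
  140 → stock rod 1  [load 230/280]
  210 → stock rod 2 (new)  [load 210/280]
  240 → stock rod 3 (new)  [load 240/280]
  140 → stock rod 4 (new)  [load 140/280]
  170 → stock rod 5 (new)  [load 170/280]
  140 → stock rod 4  [load 280/280]
  80 → stock rod 5  [load 250/280]
5 stock rods opened.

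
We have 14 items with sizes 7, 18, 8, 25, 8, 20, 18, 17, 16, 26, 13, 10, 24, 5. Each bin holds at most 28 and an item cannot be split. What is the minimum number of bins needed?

Total = 26 + 25 + 24 + 20 + 18 + 18 + 17 + 16 + 13 + 10 + 8 + 8 + 7 + 5 = 215.
Lower bound: ⌈215/28⌉ = 8 bins.
A packing using 9 bins:
  bin 1: 26 = 26
  bin 2: 25 = 25
  bin 3: 24 = 24
  bin 4: 20 + 8 = 28
  bin 5: 18 + 10 = 28
  bin 6: 18 + 8 = 26
  bin 7: 17 + 7 = 24
  bin 8: 16 + 5 = 21
  bin 9: 13 = 13
No arrangement into 8 bins stays within capacity, so 9 is optimal.

9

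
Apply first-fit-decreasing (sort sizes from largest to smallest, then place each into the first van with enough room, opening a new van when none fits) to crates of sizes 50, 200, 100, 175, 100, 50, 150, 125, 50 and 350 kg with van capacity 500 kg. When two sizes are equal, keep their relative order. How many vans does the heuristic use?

3

Sorted descending: 350, 200, 175, 150, 125, 100, 100, 50, 50, 50.
  350 → van 1 (new)  [load 350/500]
  200 → van 2 (new)  [load 200/500]
  175 → van 2  [load 375/500]
  150 → van 1  [load 500/500]
  125 → van 2  [load 500/500]
  100 → van 3 (new)  [load 100/500]
  100 → van 3  [load 200/500]
  50 → van 3  [load 250/500]
  50 → van 3  [load 300/500]
  50 → van 3  [load 350/500]
3 vans opened.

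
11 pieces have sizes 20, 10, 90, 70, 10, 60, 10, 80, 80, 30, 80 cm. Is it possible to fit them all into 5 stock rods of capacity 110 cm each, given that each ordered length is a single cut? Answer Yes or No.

No

Total = 540 cm; ⌈540/110⌉ = 5.
6 pieces each exceed half the capacity and cannot share a stock rod, forcing at least 6 stock rods.
At least 6 stock rods are required, but only 5 are allowed.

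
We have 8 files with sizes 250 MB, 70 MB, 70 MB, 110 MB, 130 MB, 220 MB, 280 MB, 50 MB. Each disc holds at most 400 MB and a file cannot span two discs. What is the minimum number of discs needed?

Total = 280 + 250 + 220 + 130 + 110 + 70 + 70 + 50 = 1180 MB.
Lower bound: ⌈1180/400⌉ = 3 discs.
A packing using 3 discs:
  disc 1: 280 + 70 + 50 = 400
  disc 2: 250 + 130 = 380
  disc 3: 220 + 110 + 70 = 400
This matches the lower bound, so 3 is optimal.

3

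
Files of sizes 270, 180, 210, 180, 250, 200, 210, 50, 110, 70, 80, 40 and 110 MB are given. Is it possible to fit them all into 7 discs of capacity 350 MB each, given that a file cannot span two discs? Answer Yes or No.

A valid assignment using 7 discs:
  disc 1: 270 + 80 = 350
  disc 2: 250 + 70 = 320
  disc 3: 210 + 110 = 320
  disc 4: 210 + 110 = 320
  disc 5: 200 + 50 + 40 = 290
  disc 6: 180 = 180
  disc 7: 180 = 180
Every load is within 350 MB, so 7 discs suffice.

Yes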